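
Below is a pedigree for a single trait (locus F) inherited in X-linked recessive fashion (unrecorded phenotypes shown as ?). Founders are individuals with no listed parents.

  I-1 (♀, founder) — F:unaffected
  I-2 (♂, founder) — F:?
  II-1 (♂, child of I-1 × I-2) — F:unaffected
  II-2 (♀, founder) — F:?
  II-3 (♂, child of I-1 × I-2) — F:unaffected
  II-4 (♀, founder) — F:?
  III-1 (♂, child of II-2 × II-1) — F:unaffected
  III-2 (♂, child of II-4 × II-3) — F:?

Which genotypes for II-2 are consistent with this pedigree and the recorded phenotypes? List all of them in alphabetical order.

F/I-1 un ·: X^FX^F|X^FX^f
F/I-2 ? ·: X^FY|X^fY
F/II-1 un I-1×I-2: X^FY
F/II-2 ? ·: X^FX^F|X^FX^f
F/II-3 un I-1×I-2: X^FY
F/II-4 ? ·: X^FX^F|X^FX^f|X^fX^f
F/III-1 un II-2×II-1: X^FY
F/III-2 ? II-4×II-3: X^FY|X^fY
⇒ F over [I-1,I-2,II-1,II-2,II-3,II-4,III-1,III-2]: 32 consistent

II-2 ∈ {X^FX^F, X^FX^f}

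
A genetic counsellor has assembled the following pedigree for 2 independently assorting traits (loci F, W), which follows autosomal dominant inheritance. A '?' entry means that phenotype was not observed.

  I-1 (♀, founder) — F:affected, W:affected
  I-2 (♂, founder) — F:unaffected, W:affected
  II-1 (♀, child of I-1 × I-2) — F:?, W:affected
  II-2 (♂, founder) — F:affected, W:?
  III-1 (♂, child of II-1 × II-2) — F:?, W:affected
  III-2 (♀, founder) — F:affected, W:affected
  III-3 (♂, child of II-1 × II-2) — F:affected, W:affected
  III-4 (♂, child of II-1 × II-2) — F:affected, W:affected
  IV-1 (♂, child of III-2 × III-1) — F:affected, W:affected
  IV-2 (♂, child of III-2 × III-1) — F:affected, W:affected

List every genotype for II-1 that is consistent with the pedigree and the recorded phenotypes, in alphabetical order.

II-1 ∈ {Ff WW, Ff Ww, ff WW, ff Ww}

F/I-1 aff ·: Ff|FF
F/I-2 un ·: ff
F/II-1 ? I-1×I-2: ff|Ff
F/II-2 aff ·: Ff|FF
F/III-1 ? II-1×II-2: ff|Ff|FF
F/III-2 aff ·: Ff|FF
F/III-3 aff II-1×II-2: Ff|FF
F/III-4 aff II-1×II-2: Ff|FF
F/IV-1 aff III-2×III-1: Ff|FF
F/IV-2 aff III-2×III-1: Ff|FF
⇒ F over [I-1,I-2,II-1,II-2,III-1,III-2,III-3,III-4,IV-1,IV-2]: 242 consistent
W/I-1 aff ·: Ww|WW
W/I-2 aff ·: Ww|WW
W/II-1 aff I-1×I-2: Ww|WW
W/II-2 ? ·: ww|Ww|WW
W/III-1 aff II-1×II-2: Ww|WW
W/III-2 aff ·: Ww|WW
W/III-3 aff II-1×II-2: Ww|WW
W/III-4 aff II-1×II-2: Ww|WW
W/IV-1 aff III-2×III-1: Ww|WW
W/IV-2 aff III-2×III-1: Ww|WW
⇒ W over [I-1,I-2,II-1,II-2,III-1,III-2,III-3,III-4,IV-1,IV-2]: 596 consistent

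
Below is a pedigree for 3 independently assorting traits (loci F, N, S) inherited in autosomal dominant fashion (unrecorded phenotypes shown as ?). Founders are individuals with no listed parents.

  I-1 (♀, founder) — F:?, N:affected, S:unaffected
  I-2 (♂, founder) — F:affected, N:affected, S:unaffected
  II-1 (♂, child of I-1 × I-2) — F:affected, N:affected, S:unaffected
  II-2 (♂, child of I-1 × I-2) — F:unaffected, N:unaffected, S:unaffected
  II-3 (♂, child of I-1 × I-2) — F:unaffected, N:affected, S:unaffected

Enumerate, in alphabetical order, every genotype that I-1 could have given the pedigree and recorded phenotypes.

F/I-1 ? ·: ff|Ff
F/I-2 aff ·: Ff
F/II-1 aff I-1×I-2: Ff|FF
F/II-2 un I-1×I-2: ff
F/II-3 un I-1×I-2: ff
⇒ F over [I-1,I-2,II-1,II-2,II-3]: 3 consistent
N/I-1 aff ·: Nn
N/I-2 aff ·: Nn
N/II-1 aff I-1×I-2: Nn|NN
N/II-2 un I-1×I-2: nn
N/II-3 aff I-1×I-2: Nn|NN
⇒ N over [I-1,I-2,II-1,II-2,II-3]: 4 consistent
S/I-1 un ·: ss
S/I-2 un ·: ss
S/II-1 un I-1×I-2: ss
S/II-2 un I-1×I-2: ss
S/II-3 un I-1×I-2: ss
⇒ S over [I-1,I-2,II-1,II-2,II-3]: 1 consistent

I-1 ∈ {Ff Nn ss, ff Nn ss}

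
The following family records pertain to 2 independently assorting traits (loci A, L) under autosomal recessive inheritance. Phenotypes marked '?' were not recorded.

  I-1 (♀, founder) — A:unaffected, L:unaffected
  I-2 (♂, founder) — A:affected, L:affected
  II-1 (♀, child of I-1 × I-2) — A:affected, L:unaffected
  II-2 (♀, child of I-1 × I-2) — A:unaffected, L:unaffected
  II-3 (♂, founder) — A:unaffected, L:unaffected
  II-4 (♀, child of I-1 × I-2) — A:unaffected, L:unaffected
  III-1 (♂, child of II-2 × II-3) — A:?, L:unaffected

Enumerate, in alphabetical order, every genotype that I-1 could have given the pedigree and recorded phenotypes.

A/I-1 un ·: Aa
A/I-2 aff ·: aa
A/II-1 aff I-1×I-2: aa
A/II-2 un I-1×I-2: Aa
A/II-3 un ·: AA|Aa
A/II-4 un I-1×I-2: Aa
A/III-1 ? II-2×II-3: AA|Aa|aa
⇒ A over [I-1,I-2,II-1,II-2,II-3,II-4,III-1]: 5 consistent
L/I-1 un ·: LL|Ll
L/I-2 aff ·: ll
L/II-1 un I-1×I-2: Ll
L/II-2 un I-1×I-2: Ll
L/II-3 un ·: LL|Ll
L/II-4 un I-1×I-2: Ll
L/III-1 un II-2×II-3: LL|Ll
⇒ L over [I-1,I-2,II-1,II-2,II-3,II-4,III-1]: 8 consistent

I-1 ∈ {Aa LL, Aa Ll}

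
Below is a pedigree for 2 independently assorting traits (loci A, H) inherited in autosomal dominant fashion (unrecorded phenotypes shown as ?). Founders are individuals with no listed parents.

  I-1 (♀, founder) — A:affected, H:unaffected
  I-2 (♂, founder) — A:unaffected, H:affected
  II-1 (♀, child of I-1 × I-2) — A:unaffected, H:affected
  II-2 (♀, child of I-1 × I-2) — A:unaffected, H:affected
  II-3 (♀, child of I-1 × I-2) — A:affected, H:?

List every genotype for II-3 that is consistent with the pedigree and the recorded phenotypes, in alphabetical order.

II-3 ∈ {Aa Hh, Aa hh}

A/I-1 aff ·: Aa
A/I-2 un ·: aa
A/II-1 un I-1×I-2: aa
A/II-2 un I-1×I-2: aa
A/II-3 aff I-1×I-2: Aa
⇒ A over [I-1,I-2,II-1,II-2,II-3]: 1 consistent
H/I-1 un ·: hh
H/I-2 aff ·: Hh|HH
H/II-1 aff I-1×I-2: Hh
H/II-2 aff I-1×I-2: Hh
H/II-3 ? I-1×I-2: hh|Hh
⇒ H over [I-1,I-2,II-1,II-2,II-3]: 3 consistent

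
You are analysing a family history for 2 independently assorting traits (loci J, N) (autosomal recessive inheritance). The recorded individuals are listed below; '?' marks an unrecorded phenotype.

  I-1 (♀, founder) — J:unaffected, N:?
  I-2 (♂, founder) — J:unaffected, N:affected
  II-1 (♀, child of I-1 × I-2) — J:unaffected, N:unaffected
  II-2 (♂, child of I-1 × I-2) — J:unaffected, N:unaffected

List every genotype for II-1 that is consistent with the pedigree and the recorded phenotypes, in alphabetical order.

II-1 ∈ {JJ Nn, Jj Nn}

J/I-1 un ·: JJ|Jj
J/I-2 un ·: JJ|Jj
J/II-1 un I-1×I-2: JJ|Jj
J/II-2 un I-1×I-2: JJ|Jj
⇒ J over [I-1,I-2,II-1,II-2]: 13 consistent
N/I-1 ? ·: NN|Nn
N/I-2 aff ·: nn
N/II-1 un I-1×I-2: Nn
N/II-2 un I-1×I-2: Nn
⇒ N over [I-1,I-2,II-1,II-2]: 2 consistent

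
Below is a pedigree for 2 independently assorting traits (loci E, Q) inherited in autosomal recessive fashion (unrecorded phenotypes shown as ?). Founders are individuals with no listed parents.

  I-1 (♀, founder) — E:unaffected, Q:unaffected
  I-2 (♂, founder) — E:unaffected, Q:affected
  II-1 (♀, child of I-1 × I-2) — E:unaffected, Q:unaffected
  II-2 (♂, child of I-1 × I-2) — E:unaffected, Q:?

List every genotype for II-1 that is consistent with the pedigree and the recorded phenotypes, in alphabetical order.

II-1 ∈ {EE Qq, Ee Qq}

E/I-1 un ·: EE|Ee
E/I-2 un ·: EE|Ee
E/II-1 un I-1×I-2: EE|Ee
E/II-2 un I-1×I-2: EE|Ee
⇒ E over [I-1,I-2,II-1,II-2]: 13 consistent
Q/I-1 un ·: QQ|Qq
Q/I-2 aff ·: qq
Q/II-1 un I-1×I-2: Qq
Q/II-2 ? I-1×I-2: Qq|qq
⇒ Q over [I-1,I-2,II-1,II-2]: 3 consistent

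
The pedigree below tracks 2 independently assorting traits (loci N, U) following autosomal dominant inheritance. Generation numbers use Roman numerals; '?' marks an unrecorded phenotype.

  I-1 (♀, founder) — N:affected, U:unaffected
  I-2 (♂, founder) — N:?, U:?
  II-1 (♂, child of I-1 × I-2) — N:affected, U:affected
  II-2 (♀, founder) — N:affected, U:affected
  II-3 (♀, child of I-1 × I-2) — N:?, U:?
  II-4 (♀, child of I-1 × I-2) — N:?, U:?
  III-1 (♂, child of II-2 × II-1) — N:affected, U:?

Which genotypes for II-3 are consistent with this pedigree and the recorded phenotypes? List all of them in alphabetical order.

II-3 ∈ {NN Uu, NN uu, Nn Uu, Nn uu, nn Uu, nn uu}

N/I-1 aff ·: Nn|NN
N/I-2 ? ·: nn|Nn|NN
N/II-1 aff I-1×I-2: Nn|NN
N/II-2 aff ·: Nn|NN
N/II-3 ? I-1×I-2: nn|Nn|NN
N/II-4 ? I-1×I-2: nn|Nn|NN
N/III-1 aff II-2×II-1: Nn|NN
⇒ N over [I-1,I-2,II-1,II-2,II-3,II-4,III-1]: 142 consistent
U/I-1 un ·: uu
U/I-2 ? ·: Uu|UU
U/II-1 aff I-1×I-2: Uu
U/II-2 aff ·: Uu|UU
U/II-3 ? I-1×I-2: uu|Uu
U/II-4 ? I-1×I-2: uu|Uu
U/III-1 ? II-2×II-1: uu|Uu|UU
⇒ U over [I-1,I-2,II-1,II-2,II-3,II-4,III-1]: 25 consistent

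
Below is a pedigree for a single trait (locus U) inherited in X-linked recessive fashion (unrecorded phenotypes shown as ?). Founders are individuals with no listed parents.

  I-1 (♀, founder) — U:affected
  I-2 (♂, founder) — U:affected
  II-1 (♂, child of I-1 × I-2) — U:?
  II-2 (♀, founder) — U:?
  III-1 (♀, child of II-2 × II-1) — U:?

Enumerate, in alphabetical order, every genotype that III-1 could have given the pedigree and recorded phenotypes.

U/I-1 aff ·: X^uX^u
U/I-2 aff ·: X^uY
U/II-1 ? I-1×I-2: X^uY
U/II-2 ? ·: X^UX^U|X^UX^u|X^uX^u
U/III-1 ? II-2×II-1: X^UX^u|X^uX^u
⇒ U over [I-1,I-2,II-1,II-2,III-1]: 4 consistent

III-1 ∈ {X^UX^u, X^uX^u}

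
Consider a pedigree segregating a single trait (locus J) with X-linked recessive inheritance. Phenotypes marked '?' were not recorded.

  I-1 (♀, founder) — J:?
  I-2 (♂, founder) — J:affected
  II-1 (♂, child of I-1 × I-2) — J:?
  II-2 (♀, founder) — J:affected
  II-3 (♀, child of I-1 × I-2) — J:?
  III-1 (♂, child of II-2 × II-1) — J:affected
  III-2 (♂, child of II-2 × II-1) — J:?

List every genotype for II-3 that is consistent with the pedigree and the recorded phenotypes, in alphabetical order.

J/I-1 ? ·: X^JX^J|X^JX^j|X^jX^j
J/I-2 aff ·: X^jY
J/II-1 ? I-1×I-2: X^JY|X^jY
J/II-2 aff ·: X^jX^j
J/II-3 ? I-1×I-2: X^JX^j|X^jX^j
J/III-1 aff II-2×II-1: X^jY
J/III-2 ? II-2×II-1: X^jY
⇒ J over [I-1,I-2,II-1,II-2,II-3,III-1,III-2]: 6 consistent

II-3 ∈ {X^JX^j, X^jX^j}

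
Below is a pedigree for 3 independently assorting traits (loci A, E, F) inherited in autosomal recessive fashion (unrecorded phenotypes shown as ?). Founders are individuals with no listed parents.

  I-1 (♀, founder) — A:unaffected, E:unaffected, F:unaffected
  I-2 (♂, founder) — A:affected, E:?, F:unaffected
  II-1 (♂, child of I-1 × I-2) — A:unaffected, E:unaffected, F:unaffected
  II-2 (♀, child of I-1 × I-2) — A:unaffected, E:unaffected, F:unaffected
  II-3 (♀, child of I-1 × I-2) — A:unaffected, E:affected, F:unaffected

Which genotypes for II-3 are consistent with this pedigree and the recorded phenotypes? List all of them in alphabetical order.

II-3 ∈ {Aa ee FF, Aa ee Ff}

A/I-1 un ·: AA|Aa
A/I-2 aff ·: aa
A/II-1 un I-1×I-2: Aa
A/II-2 un I-1×I-2: Aa
A/II-3 un I-1×I-2: Aa
⇒ A over [I-1,I-2,II-1,II-2,II-3]: 2 consistent
E/I-1 un ·: Ee
E/I-2 ? ·: Ee|ee
E/II-1 un I-1×I-2: EE|Ee
E/II-2 un I-1×I-2: EE|Ee
E/II-3 aff I-1×I-2: ee
⇒ E over [I-1,I-2,II-1,II-2,II-3]: 5 consistent
F/I-1 un ·: FF|Ff
F/I-2 un ·: FF|Ff
F/II-1 un I-1×I-2: FF|Ff
F/II-2 un I-1×I-2: FF|Ff
F/II-3 un I-1×I-2: FF|Ff
⇒ F over [I-1,I-2,II-1,II-2,II-3]: 25 consistent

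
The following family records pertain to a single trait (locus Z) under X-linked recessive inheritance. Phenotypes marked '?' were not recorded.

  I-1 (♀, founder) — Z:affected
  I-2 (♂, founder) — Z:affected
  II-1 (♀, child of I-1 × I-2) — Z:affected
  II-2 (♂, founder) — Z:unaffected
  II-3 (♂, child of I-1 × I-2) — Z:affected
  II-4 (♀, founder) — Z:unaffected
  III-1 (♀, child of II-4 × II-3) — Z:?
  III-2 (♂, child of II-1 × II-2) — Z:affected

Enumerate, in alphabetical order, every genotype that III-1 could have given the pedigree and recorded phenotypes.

III-1 ∈ {X^ZX^z, X^zX^z}

Z/I-1 aff ·: X^zX^z
Z/I-2 aff ·: X^zY
Z/II-1 aff I-1×I-2: X^zX^z
Z/II-2 un ·: X^ZY
Z/II-3 aff I-1×I-2: X^zY
Z/II-4 un ·: X^ZX^Z|X^ZX^z
Z/III-1 ? II-4×II-3: X^ZX^z|X^zX^z
Z/III-2 aff II-1×II-2: X^zY
⇒ Z over [I-1,I-2,II-1,II-2,II-3,II-4,III-1,III-2]: 3 consistent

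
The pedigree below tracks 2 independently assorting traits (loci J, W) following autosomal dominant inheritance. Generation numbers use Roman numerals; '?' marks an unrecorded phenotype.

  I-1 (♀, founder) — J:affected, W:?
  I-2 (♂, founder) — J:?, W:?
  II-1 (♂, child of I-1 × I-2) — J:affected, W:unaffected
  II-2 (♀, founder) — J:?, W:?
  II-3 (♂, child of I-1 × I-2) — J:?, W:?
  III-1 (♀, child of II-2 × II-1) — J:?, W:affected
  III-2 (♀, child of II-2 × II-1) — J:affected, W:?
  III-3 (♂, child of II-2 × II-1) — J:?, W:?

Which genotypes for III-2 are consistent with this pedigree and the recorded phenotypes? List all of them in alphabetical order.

J/I-1 aff ·: Jj|JJ
J/I-2 ? ·: jj|Jj|JJ
J/II-1 aff I-1×I-2: Jj|JJ
J/II-2 ? ·: jj|Jj|JJ
J/II-3 ? I-1×I-2: jj|Jj|JJ
J/III-1 ? II-2×II-1: jj|Jj|JJ
J/III-2 aff II-2×II-1: Jj|JJ
J/III-3 ? II-2×II-1: jj|Jj|JJ
⇒ J over [I-1,I-2,II-1,II-2,II-3,III-1,III-2,III-3]: 380 consistent
W/I-1 ? ·: ww|Ww
W/I-2 ? ·: ww|Ww
W/II-1 un I-1×I-2: ww
W/II-2 ? ·: Ww|WW
W/II-3 ? I-1×I-2: ww|Ww|WW
W/III-1 aff II-2×II-1: Ww
W/III-2 ? II-2×II-1: ww|Ww
W/III-3 ? II-2×II-1: ww|Ww
⇒ W over [I-1,I-2,II-1,II-2,II-3,III-1,III-2,III-3]: 40 consistent

III-2 ∈ {JJ Ww, JJ ww, Jj Ww, Jj ww}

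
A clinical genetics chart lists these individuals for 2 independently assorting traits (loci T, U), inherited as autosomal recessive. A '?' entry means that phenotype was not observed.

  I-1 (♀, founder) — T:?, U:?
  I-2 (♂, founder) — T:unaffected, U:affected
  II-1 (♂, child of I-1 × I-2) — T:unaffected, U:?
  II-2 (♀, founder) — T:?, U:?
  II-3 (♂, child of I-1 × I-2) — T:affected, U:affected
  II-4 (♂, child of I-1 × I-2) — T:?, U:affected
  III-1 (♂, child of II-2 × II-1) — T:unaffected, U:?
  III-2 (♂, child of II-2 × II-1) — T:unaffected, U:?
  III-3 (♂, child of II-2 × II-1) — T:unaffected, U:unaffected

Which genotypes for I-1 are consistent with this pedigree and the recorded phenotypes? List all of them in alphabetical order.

T/I-1 ? ·: Tt|tt
T/I-2 un ·: Tt
T/II-1 un I-1×I-2: TT|Tt
T/II-2 ? ·: TT|Tt|tt
T/II-3 aff I-1×I-2: tt
T/II-4 ? I-1×I-2: TT|Tt|tt
T/III-1 un II-2×II-1: TT|Tt
T/III-2 un II-2×II-1: TT|Tt
T/III-3 un II-2×II-1: TT|Tt
⇒ T over [I-1,I-2,II-1,II-2,II-3,II-4,III-1,III-2,III-3]: 115 consistent
U/I-1 ? ·: Uu|uu
U/I-2 aff ·: uu
U/II-1 ? I-1×I-2: Uu|uu
U/II-2 ? ·: UU|Uu|uu
U/II-3 aff I-1×I-2: uu
U/II-4 aff I-1×I-2: uu
U/III-1 ? II-2×II-1: UU|Uu|uu
U/III-2 ? II-2×II-1: UU|Uu|uu
U/III-3 un II-2×II-1: UU|Uu
⇒ U over [I-1,I-2,II-1,II-2,II-3,II-4,III-1,III-2,III-3]: 40 consistent

I-1 ∈ {Tt Uu, Tt uu, tt Uu, tt uu}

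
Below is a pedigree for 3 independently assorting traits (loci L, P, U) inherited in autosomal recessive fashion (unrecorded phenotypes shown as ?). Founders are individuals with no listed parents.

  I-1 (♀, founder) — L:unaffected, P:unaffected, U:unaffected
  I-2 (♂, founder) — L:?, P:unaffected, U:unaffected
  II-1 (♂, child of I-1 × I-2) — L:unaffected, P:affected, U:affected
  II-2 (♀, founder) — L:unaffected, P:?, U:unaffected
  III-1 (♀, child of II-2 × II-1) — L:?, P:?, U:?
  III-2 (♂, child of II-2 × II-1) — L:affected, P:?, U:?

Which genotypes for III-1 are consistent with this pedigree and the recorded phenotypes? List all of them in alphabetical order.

L/I-1 un ·: LL|Ll
L/I-2 ? ·: LL|Ll|ll
L/II-1 un I-1×I-2: Ll
L/II-2 un ·: Ll
L/III-1 ? II-2×II-1: LL|Ll|ll
L/III-2 aff II-2×II-1: ll
⇒ L over [I-1,I-2,II-1,II-2,III-1,III-2]: 15 consistent
P/I-1 un ·: Pp
P/I-2 un ·: Pp
P/II-1 aff I-1×I-2: pp
P/II-2 ? ·: PP|Pp|pp
P/III-1 ? II-2×II-1: Pp|pp
P/III-2 ? II-2×II-1: Pp|pp
⇒ P over [I-1,I-2,II-1,II-2,III-1,III-2]: 6 consistent
U/I-1 un ·: Uu
U/I-2 un ·: Uu
U/II-1 aff I-1×I-2: uu
U/II-2 un ·: UU|Uu
U/III-1 ? II-2×II-1: Uu|uu
U/III-2 ? II-2×II-1: Uu|uu
⇒ U over [I-1,I-2,II-1,II-2,III-1,III-2]: 5 consistent

III-1 ∈ {LL Pp Uu, LL Pp uu, LL pp Uu, LL pp uu, Ll Pp Uu, Ll Pp uu, Ll pp Uu, Ll pp uu, ll Pp Uu, ll Pp uu, ll pp Uu, ll pp uu}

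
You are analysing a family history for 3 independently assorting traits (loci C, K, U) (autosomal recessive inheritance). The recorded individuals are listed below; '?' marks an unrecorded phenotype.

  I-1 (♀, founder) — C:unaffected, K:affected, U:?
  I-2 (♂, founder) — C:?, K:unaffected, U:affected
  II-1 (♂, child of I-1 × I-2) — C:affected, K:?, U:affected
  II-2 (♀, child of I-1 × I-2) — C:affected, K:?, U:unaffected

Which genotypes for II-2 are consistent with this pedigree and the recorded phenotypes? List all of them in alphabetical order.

II-2 ∈ {cc Kk Uu, cc kk Uu}

C/I-1 un ·: Cc
C/I-2 ? ·: Cc|cc
C/II-1 aff I-1×I-2: cc
C/II-2 aff I-1×I-2: cc
⇒ C over [I-1,I-2,II-1,II-2]: 2 consistent
K/I-1 aff ·: kk
K/I-2 un ·: KK|Kk
K/II-1 ? I-1×I-2: Kk|kk
K/II-2 ? I-1×I-2: Kk|kk
⇒ K over [I-1,I-2,II-1,II-2]: 5 consistent
U/I-1 ? ·: Uu
U/I-2 aff ·: uu
U/II-1 aff I-1×I-2: uu
U/II-2 un I-1×I-2: Uu
⇒ U over [I-1,I-2,II-1,II-2]: 1 consistent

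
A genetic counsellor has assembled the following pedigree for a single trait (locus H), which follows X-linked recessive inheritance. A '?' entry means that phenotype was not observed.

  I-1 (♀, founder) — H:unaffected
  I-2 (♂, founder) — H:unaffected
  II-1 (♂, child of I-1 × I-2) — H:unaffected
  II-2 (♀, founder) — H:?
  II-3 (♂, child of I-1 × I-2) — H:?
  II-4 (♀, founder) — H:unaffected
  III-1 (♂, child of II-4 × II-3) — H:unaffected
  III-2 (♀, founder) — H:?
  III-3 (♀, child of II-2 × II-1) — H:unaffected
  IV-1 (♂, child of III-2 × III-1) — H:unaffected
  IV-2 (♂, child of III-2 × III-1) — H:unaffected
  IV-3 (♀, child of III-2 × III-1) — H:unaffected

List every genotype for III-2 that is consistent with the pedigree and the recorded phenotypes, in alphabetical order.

III-2 ∈ {X^HX^H, X^HX^h}

H/I-1 un ·: X^HX^H|X^HX^h
H/I-2 un ·: X^HY
H/II-1 un I-1×I-2: X^HY
H/II-2 ? ·: X^HX^H|X^HX^h|X^hX^h
H/II-3 ? I-1×I-2: X^HY|X^hY
H/II-4 un ·: X^HX^H|X^HX^h
H/III-1 un II-4×II-3: X^HY
H/III-2 ? ·: X^HX^H|X^HX^h
H/III-3 un II-2×II-1: X^HX^H|X^HX^h
H/IV-1 un III-2×III-1: X^HY
H/IV-2 un III-2×III-1: X^HY
H/IV-3 un III-2×III-1: X^HX^H|X^HX^h
⇒ H over [I-1,I-2,II-1,II-2,II-3,II-4,III-1,III-2,III-3,IV-1,IV-2,IV-3]: 72 consistent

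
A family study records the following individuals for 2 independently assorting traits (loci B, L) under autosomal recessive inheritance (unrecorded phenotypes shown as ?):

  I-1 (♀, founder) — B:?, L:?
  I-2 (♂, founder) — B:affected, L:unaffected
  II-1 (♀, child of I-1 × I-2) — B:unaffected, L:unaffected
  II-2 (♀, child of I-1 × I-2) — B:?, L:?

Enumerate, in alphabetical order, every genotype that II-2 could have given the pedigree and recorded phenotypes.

B/I-1 ? ·: BB|Bb
B/I-2 aff ·: bb
B/II-1 un I-1×I-2: Bb
B/II-2 ? I-1×I-2: Bb|bb
⇒ B over [I-1,I-2,II-1,II-2]: 3 consistent
L/I-1 ? ·: LL|Ll|ll
L/I-2 un ·: LL|Ll
L/II-1 un I-1×I-2: LL|Ll
L/II-2 ? I-1×I-2: LL|Ll|ll
⇒ L over [I-1,I-2,II-1,II-2]: 18 consistent

II-2 ∈ {Bb LL, Bb Ll, Bb ll, bb LL, bb Ll, bb ll}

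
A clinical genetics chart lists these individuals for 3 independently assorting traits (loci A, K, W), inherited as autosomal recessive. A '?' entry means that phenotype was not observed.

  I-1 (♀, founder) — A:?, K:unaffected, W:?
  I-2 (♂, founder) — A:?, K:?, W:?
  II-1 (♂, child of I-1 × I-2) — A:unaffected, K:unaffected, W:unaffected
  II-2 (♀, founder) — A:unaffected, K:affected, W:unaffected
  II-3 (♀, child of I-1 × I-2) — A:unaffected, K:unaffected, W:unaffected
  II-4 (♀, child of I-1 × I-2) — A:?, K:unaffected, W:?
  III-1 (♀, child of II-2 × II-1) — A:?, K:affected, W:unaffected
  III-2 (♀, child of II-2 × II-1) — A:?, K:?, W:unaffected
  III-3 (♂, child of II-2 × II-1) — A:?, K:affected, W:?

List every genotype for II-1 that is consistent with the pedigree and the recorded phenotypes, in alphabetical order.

II-1 ∈ {AA Kk WW, AA Kk Ww, Aa Kk WW, Aa Kk Ww}

A/I-1 ? ·: AA|Aa|aa
A/I-2 ? ·: AA|Aa|aa
A/II-1 un I-1×I-2: AA|Aa
A/II-2 un ·: AA|Aa
A/II-3 un I-1×I-2: AA|Aa
A/II-4 ? I-1×I-2: AA|Aa|aa
A/III-1 ? II-2×II-1: AA|Aa|aa
A/III-2 ? II-2×II-1: AA|Aa|aa
A/III-3 ? II-2×II-1: AA|Aa|aa
⇒ A over [I-1,I-2,II-1,II-2,II-3,II-4,III-1,III-2,III-3]: 835 consistent
K/I-1 un ·: KK|Kk
K/I-2 ? ·: KK|Kk|kk
K/II-1 un I-1×I-2: Kk
K/II-2 aff ·: kk
K/II-3 un I-1×I-2: KK|Kk
K/II-4 un I-1×I-2: KK|Kk
K/III-1 aff II-2×II-1: kk
K/III-2 ? II-2×II-1: Kk|kk
K/III-3 aff II-2×II-1: kk
⇒ K over [I-1,I-2,II-1,II-2,II-3,II-4,III-1,III-2,III-3]: 28 consistent
W/I-1 ? ·: WW|Ww|ww
W/I-2 ? ·: WW|Ww|ww
W/II-1 un I-1×I-2: WW|Ww
W/II-2 un ·: WW|Ww
W/II-3 un I-1×I-2: WW|Ww
W/II-4 ? I-1×I-2: WW|Ww|ww
W/III-1 un II-2×II-1: WW|Ww
W/III-2 un II-2×II-1: WW|Ww
W/III-3 ? II-2×II-1: WW|Ww|ww
⇒ W over [I-1,I-2,II-1,II-2,II-3,II-4,III-1,III-2,III-3]: 535 consistent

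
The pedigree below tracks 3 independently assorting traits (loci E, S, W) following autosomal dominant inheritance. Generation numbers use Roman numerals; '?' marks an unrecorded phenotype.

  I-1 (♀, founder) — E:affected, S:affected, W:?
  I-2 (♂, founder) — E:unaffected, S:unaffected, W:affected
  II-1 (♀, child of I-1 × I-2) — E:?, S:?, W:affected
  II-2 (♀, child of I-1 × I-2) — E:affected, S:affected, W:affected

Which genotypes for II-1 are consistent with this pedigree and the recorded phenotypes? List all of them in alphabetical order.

II-1 ∈ {Ee Ss WW, Ee Ss Ww, Ee ss WW, Ee ss Ww, ee Ss WW, ee Ss Ww, ee ss WW, ee ss Ww}

E/I-1 aff ·: Ee|EE
E/I-2 un ·: ee
E/II-1 ? I-1×I-2: ee|Ee
E/II-2 aff I-1×I-2: Ee
⇒ E over [I-1,I-2,II-1,II-2]: 3 consistent
S/I-1 aff ·: Ss|SS
S/I-2 un ·: ss
S/II-1 ? I-1×I-2: ss|Ss
S/II-2 aff I-1×I-2: Ss
⇒ S over [I-1,I-2,II-1,II-2]: 3 consistent
W/I-1 ? ·: ww|Ww|WW
W/I-2 aff ·: Ww|WW
W/II-1 aff I-1×I-2: Ww|WW
W/II-2 aff I-1×I-2: Ww|WW
⇒ W over [I-1,I-2,II-1,II-2]: 15 consistent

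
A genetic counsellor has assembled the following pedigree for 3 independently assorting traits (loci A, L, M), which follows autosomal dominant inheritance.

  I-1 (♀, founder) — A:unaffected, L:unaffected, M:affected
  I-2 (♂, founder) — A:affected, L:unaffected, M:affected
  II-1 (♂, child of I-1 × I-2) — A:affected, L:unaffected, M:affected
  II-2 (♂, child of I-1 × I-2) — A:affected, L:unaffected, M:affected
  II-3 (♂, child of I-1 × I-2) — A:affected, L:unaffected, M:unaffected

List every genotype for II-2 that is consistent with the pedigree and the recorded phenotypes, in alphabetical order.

II-2 ∈ {Aa ll MM, Aa ll Mm}

A/I-1 un ·: aa
A/I-2 aff ·: Aa|AA
A/II-1 aff I-1×I-2: Aa
A/II-2 aff I-1×I-2: Aa
A/II-3 aff I-1×I-2: Aa
⇒ A over [I-1,I-2,II-1,II-2,II-3]: 2 consistent
L/I-1 un ·: ll
L/I-2 un ·: ll
L/II-1 un I-1×I-2: ll
L/II-2 un I-1×I-2: ll
L/II-3 un I-1×I-2: ll
⇒ L over [I-1,I-2,II-1,II-2,II-3]: 1 consistent
M/I-1 aff ·: Mm
M/I-2 aff ·: Mm
M/II-1 aff I-1×I-2: Mm|MM
M/II-2 aff I-1×I-2: Mm|MM
M/II-3 un I-1×I-2: mm
⇒ M over [I-1,I-2,II-1,II-2,II-3]: 4 consistent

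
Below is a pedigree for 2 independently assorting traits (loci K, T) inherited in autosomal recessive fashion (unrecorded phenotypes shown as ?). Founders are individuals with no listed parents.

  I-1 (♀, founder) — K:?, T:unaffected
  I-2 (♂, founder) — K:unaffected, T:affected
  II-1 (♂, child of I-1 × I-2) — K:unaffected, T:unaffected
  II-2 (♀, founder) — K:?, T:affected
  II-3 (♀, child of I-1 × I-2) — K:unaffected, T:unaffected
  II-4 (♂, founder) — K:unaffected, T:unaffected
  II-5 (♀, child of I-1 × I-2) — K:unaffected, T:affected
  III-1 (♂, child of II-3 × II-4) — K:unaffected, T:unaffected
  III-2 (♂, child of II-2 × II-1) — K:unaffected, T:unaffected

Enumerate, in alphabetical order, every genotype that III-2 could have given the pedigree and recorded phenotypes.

K/I-1 ? ·: KK|Kk|kk
K/I-2 un ·: KK|Kk
K/II-1 un I-1×I-2: KK|Kk
K/II-2 ? ·: KK|Kk|kk
K/II-3 un I-1×I-2: KK|Kk
K/II-4 un ·: KK|Kk
K/II-5 un I-1×I-2: KK|Kk
K/III-1 un II-3×II-4: KK|Kk
K/III-2 un II-2×II-1: KK|Kk
⇒ K over [I-1,I-2,II-1,II-2,II-3,II-4,II-5,III-1,III-2]: 430 consistent
T/I-1 un ·: Tt
T/I-2 aff ·: tt
T/II-1 un I-1×I-2: Tt
T/II-2 aff ·: tt
T/II-3 un I-1×I-2: Tt
T/II-4 un ·: TT|Tt
T/II-5 aff I-1×I-2: tt
T/III-1 un II-3×II-4: TT|Tt
T/III-2 un II-2×II-1: Tt
⇒ T over [I-1,I-2,II-1,II-2,II-3,II-4,II-5,III-1,III-2]: 4 consistent

III-2 ∈ {KK Tt, Kk Tt}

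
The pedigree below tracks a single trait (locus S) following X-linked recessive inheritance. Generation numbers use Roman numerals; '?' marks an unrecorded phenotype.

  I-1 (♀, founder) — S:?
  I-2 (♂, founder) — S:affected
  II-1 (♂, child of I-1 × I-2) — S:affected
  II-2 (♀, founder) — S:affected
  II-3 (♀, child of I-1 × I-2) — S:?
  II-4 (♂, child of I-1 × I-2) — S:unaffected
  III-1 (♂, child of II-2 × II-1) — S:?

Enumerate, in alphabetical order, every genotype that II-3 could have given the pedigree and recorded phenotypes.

II-3 ∈ {X^SX^s, X^sX^s}

S/I-1 ? ·: X^SX^s
S/I-2 aff ·: X^sY
S/II-1 aff I-1×I-2: X^sY
S/II-2 aff ·: X^sX^s
S/II-3 ? I-1×I-2: X^SX^s|X^sX^s
S/II-4 un I-1×I-2: X^SY
S/III-1 ? II-2×II-1: X^sY
⇒ S over [I-1,I-2,II-1,II-2,II-3,II-4,III-1]: 2 consistent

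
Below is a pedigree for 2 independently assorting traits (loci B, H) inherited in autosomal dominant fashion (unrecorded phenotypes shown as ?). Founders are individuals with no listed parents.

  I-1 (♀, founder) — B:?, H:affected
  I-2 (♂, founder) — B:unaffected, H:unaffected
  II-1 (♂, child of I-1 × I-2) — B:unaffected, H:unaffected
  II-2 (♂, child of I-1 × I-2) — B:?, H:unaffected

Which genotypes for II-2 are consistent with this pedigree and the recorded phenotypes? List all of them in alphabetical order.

B/I-1 ? ·: bb|Bb
B/I-2 un ·: bb
B/II-1 un I-1×I-2: bb
B/II-2 ? I-1×I-2: bb|Bb
⇒ B over [I-1,I-2,II-1,II-2]: 3 consistent
H/I-1 aff ·: Hh
H/I-2 un ·: hh
H/II-1 un I-1×I-2: hh
H/II-2 un I-1×I-2: hh
⇒ H over [I-1,I-2,II-1,II-2]: 1 consistent

II-2 ∈ {Bb hh, bb hh}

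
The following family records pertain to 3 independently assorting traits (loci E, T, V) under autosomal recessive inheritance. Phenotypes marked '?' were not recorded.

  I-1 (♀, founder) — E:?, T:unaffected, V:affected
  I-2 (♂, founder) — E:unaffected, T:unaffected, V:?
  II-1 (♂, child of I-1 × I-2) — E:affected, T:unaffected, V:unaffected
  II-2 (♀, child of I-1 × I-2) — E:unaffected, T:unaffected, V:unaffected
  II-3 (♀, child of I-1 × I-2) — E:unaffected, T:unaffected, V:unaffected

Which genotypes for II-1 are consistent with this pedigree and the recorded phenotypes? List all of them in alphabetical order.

E/I-1 ? ·: Ee|ee
E/I-2 un ·: Ee
E/II-1 aff I-1×I-2: ee
E/II-2 un I-1×I-2: EE|Ee
E/II-3 un I-1×I-2: EE|Ee
⇒ E over [I-1,I-2,II-1,II-2,II-3]: 5 consistent
T/I-1 un ·: TT|Tt
T/I-2 un ·: TT|Tt
T/II-1 un I-1×I-2: TT|Tt
T/II-2 un I-1×I-2: TT|Tt
T/II-3 un I-1×I-2: TT|Tt
⇒ T over [I-1,I-2,II-1,II-2,II-3]: 25 consistent
V/I-1 aff ·: vv
V/I-2 ? ·: VV|Vv
V/II-1 un I-1×I-2: Vv
V/II-2 un I-1×I-2: Vv
V/II-3 un I-1×I-2: Vv
⇒ V over [I-1,I-2,II-1,II-2,II-3]: 2 consistent

II-1 ∈ {ee TT Vv, ee Tt Vv}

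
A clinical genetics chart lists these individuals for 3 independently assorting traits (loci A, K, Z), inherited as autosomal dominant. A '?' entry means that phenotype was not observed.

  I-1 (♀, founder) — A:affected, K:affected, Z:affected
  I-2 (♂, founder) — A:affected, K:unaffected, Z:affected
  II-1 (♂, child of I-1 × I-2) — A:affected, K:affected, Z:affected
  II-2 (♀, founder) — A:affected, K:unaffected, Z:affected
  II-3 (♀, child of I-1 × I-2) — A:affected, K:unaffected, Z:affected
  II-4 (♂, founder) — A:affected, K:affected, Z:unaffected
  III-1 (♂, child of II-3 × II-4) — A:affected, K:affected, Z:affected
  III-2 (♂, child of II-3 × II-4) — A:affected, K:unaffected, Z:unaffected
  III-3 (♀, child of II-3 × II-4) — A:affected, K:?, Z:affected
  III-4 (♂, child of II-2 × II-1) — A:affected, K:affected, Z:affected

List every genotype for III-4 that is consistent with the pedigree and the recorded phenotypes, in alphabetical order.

A/I-1 aff ·: Aa|AA
A/I-2 aff ·: Aa|AA
A/II-1 aff I-1×I-2: Aa|AA
A/II-2 aff ·: Aa|AA
A/II-3 aff I-1×I-2: Aa|AA
A/II-4 aff ·: Aa|AA
A/III-1 aff II-3×II-4: Aa|AA
A/III-2 aff II-3×II-4: Aa|AA
A/III-3 aff II-3×II-4: Aa|AA
A/III-4 aff II-2×II-1: Aa|AA
⇒ A over [I-1,I-2,II-1,II-2,II-3,II-4,III-1,III-2,III-3,III-4]: 552 consistent
K/I-1 aff ·: Kk
K/I-2 un ·: kk
K/II-1 aff I-1×I-2: Kk
K/II-2 un ·: kk
K/II-3 un I-1×I-2: kk
K/II-4 aff ·: Kk
K/III-1 aff II-3×II-4: Kk
K/III-2 un II-3×II-4: kk
K/III-3 ? II-3×II-4: kk|Kk
K/III-4 aff II-2×II-1: Kk
⇒ K over [I-1,I-2,II-1,II-2,II-3,II-4,III-1,III-2,III-3,III-4]: 2 consistent
Z/I-1 aff ·: Zz|ZZ
Z/I-2 aff ·: Zz|ZZ
Z/II-1 aff I-1×I-2: Zz|ZZ
Z/II-2 aff ·: Zz|ZZ
Z/II-3 aff I-1×I-2: Zz
Z/II-4 un ·: zz
Z/III-1 aff II-3×II-4: Zz
Z/III-2 un II-3×II-4: zz
Z/III-3 aff II-3×II-4: Zz
Z/III-4 aff II-2×II-1: Zz|ZZ
⇒ Z over [I-1,I-2,II-1,II-2,II-3,II-4,III-1,III-2,III-3,III-4]: 21 consistent

III-4 ∈ {AA Kk ZZ, AA Kk Zz, Aa Kk ZZ, Aa Kk Zz}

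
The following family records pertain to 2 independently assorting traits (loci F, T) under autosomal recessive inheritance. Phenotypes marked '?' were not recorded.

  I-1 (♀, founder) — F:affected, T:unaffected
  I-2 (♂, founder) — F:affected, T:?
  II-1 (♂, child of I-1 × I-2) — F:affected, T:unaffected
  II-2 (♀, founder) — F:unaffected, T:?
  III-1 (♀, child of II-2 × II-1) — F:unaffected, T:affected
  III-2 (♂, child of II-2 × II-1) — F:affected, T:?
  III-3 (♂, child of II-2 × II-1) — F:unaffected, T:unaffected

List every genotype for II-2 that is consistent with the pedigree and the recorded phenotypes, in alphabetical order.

F/I-1 aff ·: ff
F/I-2 aff ·: ff
F/II-1 aff I-1×I-2: ff
F/II-2 un ·: Ff
F/III-1 un II-2×II-1: Ff
F/III-2 aff II-2×II-1: ff
F/III-3 un II-2×II-1: Ff
⇒ F over [I-1,I-2,II-1,II-2,III-1,III-2,III-3]: 1 consistent
T/I-1 un ·: TT|Tt
T/I-2 ? ·: TT|Tt|tt
T/II-1 un I-1×I-2: Tt
T/II-2 ? ·: Tt|tt
T/III-1 aff II-2×II-1: tt
T/III-2 ? II-2×II-1: TT|Tt|tt
T/III-3 un II-2×II-1: TT|Tt
⇒ T over [I-1,I-2,II-1,II-2,III-1,III-2,III-3]: 40 consistent

II-2 ∈ {Ff Tt, Ff tt}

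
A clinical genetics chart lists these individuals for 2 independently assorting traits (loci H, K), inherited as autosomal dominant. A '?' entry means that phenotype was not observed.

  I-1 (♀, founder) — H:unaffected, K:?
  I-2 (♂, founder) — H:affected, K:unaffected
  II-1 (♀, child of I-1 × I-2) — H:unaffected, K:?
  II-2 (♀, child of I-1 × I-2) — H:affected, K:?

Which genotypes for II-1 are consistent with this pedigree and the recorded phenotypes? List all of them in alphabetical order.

II-1 ∈ {hh Kk, hh kk}

H/I-1 un ·: hh
H/I-2 aff ·: Hh
H/II-1 un I-1×I-2: hh
H/II-2 aff I-1×I-2: Hh
⇒ H over [I-1,I-2,II-1,II-2]: 1 consistent
K/I-1 ? ·: kk|Kk|KK
K/I-2 un ·: kk
K/II-1 ? I-1×I-2: kk|Kk
K/II-2 ? I-1×I-2: kk|Kk
⇒ K over [I-1,I-2,II-1,II-2]: 6 consistent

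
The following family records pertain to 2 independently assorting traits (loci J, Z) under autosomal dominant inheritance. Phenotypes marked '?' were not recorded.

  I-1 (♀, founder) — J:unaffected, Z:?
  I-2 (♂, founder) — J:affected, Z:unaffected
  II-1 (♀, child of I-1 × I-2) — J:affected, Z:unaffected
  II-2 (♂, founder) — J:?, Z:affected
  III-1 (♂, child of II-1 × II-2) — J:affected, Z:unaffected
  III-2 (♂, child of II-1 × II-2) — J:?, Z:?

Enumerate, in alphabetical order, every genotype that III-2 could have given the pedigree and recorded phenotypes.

III-2 ∈ {JJ Zz, JJ zz, Jj Zz, Jj zz, jj Zz, jj zz}

J/I-1 un ·: jj
J/I-2 aff ·: Jj|JJ
J/II-1 aff I-1×I-2: Jj
J/II-2 ? ·: jj|Jj|JJ
J/III-1 aff II-1×II-2: Jj|JJ
J/III-2 ? II-1×II-2: jj|Jj|JJ
⇒ J over [I-1,I-2,II-1,II-2,III-1,III-2]: 24 consistent
Z/I-1 ? ·: zz|Zz
Z/I-2 un ·: zz
Z/II-1 un I-1×I-2: zz
Z/II-2 aff ·: Zz
Z/III-1 un II-1×II-2: zz
Z/III-2 ? II-1×II-2: zz|Zz
⇒ Z over [I-1,I-2,II-1,II-2,III-1,III-2]: 4 consistent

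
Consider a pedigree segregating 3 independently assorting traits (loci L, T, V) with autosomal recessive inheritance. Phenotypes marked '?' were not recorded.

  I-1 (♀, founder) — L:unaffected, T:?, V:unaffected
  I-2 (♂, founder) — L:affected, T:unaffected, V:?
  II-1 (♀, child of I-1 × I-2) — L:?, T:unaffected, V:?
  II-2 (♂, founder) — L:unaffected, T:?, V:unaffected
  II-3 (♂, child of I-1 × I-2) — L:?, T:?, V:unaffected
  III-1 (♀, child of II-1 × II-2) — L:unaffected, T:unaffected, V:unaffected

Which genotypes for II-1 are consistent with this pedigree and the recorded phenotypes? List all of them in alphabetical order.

L/I-1 un ·: LL|Ll
L/I-2 aff ·: ll
L/II-1 ? I-1×I-2: Ll|ll
L/II-2 un ·: LL|Ll
L/II-3 ? I-1×I-2: Ll|ll
L/III-1 un II-1×II-2: LL|Ll
⇒ L over [I-1,I-2,II-1,II-2,II-3,III-1]: 16 consistent
T/I-1 ? ·: TT|Tt|tt
T/I-2 un ·: TT|Tt
T/II-1 un I-1×I-2: TT|Tt
T/II-2 ? ·: TT|Tt|tt
T/II-3 ? I-1×I-2: TT|Tt|tt
T/III-1 un II-1×II-2: TT|Tt
⇒ T over [I-1,I-2,II-1,II-2,II-3,III-1]: 82 consistent
V/I-1 un ·: VV|Vv
V/I-2 ? ·: VV|Vv|vv
V/II-1 ? I-1×I-2: VV|Vv|vv
V/II-2 un ·: VV|Vv
V/II-3 un I-1×I-2: VV|Vv
V/III-1 un II-1×II-2: VV|Vv
⇒ V over [I-1,I-2,II-1,II-2,II-3,III-1]: 59 consistent

II-1 ∈ {Ll TT VV, Ll TT Vv, Ll TT vv, Ll Tt VV, Ll Tt Vv, Ll Tt vv, ll TT VV, ll TT Vv, ll TT vv, ll Tt VV, ll Tt Vv, ll Tt vv}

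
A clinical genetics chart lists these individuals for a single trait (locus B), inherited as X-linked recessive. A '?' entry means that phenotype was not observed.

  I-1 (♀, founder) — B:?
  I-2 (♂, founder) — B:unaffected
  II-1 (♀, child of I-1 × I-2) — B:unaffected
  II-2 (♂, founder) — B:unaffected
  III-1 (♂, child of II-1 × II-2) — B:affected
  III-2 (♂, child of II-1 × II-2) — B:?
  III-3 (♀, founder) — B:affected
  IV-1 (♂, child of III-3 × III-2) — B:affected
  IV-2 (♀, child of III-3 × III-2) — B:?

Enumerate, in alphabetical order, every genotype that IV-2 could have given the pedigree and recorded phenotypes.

B/I-1 ? ·: X^BX^b|X^bX^b
B/I-2 un ·: X^BY
B/II-1 un I-1×I-2: X^BX^b
B/II-2 un ·: X^BY
B/III-1 aff II-1×II-2: X^bY
B/III-2 ? II-1×II-2: X^BY|X^bY
B/III-3 aff ·: X^bX^b
B/IV-1 aff III-3×III-2: X^bY
B/IV-2 ? III-3×III-2: X^BX^b|X^bX^b
⇒ B over [I-1,I-2,II-1,II-2,III-1,III-2,III-3,IV-1,IV-2]: 4 consistent

IV-2 ∈ {X^BX^b, X^bX^b}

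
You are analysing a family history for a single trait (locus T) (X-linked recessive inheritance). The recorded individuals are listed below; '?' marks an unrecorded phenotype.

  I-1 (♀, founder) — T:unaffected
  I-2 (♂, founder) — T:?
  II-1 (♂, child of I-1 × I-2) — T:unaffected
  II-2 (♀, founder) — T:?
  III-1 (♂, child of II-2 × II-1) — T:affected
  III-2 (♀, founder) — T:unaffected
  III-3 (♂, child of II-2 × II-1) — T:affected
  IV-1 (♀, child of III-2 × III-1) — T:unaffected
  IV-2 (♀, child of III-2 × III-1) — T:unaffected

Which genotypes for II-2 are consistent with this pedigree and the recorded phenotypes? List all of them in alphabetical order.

II-2 ∈ {X^TX^t, X^tX^t}

T/I-1 un ·: X^TX^T|X^TX^t
T/I-2 ? ·: X^TY|X^tY
T/II-1 un I-1×I-2: X^TY
T/II-2 ? ·: X^TX^t|X^tX^t
T/III-1 aff II-2×II-1: X^tY
T/III-2 un ·: X^TX^T|X^TX^t
T/III-3 aff II-2×II-1: X^tY
T/IV-1 un III-2×III-1: X^TX^t
T/IV-2 un III-2×III-1: X^TX^t
⇒ T over [I-1,I-2,II-1,II-2,III-1,III-2,III-3,IV-1,IV-2]: 16 consistent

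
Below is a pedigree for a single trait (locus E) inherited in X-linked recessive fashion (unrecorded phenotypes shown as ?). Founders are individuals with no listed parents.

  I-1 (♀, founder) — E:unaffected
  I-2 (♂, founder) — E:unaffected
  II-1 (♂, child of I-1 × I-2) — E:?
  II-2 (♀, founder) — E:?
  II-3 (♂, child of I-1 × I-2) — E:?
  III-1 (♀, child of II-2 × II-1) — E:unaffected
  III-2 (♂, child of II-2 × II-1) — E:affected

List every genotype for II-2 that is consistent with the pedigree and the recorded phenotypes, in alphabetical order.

E/I-1 un ·: X^EX^E|X^EX^e
E/I-2 un ·: X^EY
E/II-1 ? I-1×I-2: X^EY|X^eY
E/II-2 ? ·: X^EX^e|X^eX^e
E/II-3 ? I-1×I-2: X^EY|X^eY
E/III-1 un II-2×II-1: X^EX^E|X^EX^e
E/III-2 aff II-2×II-1: X^eY
⇒ E over [I-1,I-2,II-1,II-2,II-3,III-1,III-2]: 11 consistent

II-2 ∈ {X^EX^e, X^eX^e}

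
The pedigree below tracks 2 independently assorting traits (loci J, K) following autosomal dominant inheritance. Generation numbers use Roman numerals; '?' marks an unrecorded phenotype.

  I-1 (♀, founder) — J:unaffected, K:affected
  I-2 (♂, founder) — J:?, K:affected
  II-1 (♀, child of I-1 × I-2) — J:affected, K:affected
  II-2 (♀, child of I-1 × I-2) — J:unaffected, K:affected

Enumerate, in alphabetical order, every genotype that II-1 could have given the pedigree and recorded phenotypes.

J/I-1 un ·: jj
J/I-2 ? ·: Jj
J/II-1 aff I-1×I-2: Jj
J/II-2 un I-1×I-2: jj
⇒ J over [I-1,I-2,II-1,II-2]: 1 consistent
K/I-1 aff ·: Kk|KK
K/I-2 aff ·: Kk|KK
K/II-1 aff I-1×I-2: Kk|KK
K/II-2 aff I-1×I-2: Kk|KK
⇒ K over [I-1,I-2,II-1,II-2]: 13 consistent

II-1 ∈ {Jj KK, Jj Kk}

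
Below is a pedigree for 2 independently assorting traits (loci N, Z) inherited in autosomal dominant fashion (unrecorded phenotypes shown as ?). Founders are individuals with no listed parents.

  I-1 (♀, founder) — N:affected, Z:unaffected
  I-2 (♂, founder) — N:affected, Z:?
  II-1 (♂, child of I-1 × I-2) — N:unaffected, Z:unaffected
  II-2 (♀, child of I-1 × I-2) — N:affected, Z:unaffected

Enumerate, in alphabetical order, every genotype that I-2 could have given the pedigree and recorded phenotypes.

I-2 ∈ {Nn Zz, Nn zz}

N/I-1 aff ·: Nn
N/I-2 aff ·: Nn
N/II-1 un I-1×I-2: nn
N/II-2 aff I-1×I-2: Nn|NN
⇒ N over [I-1,I-2,II-1,II-2]: 2 consistent
Z/I-1 un ·: zz
Z/I-2 ? ·: zz|Zz
Z/II-1 un I-1×I-2: zz
Z/II-2 un I-1×I-2: zz
⇒ Z over [I-1,I-2,II-1,II-2]: 2 consistent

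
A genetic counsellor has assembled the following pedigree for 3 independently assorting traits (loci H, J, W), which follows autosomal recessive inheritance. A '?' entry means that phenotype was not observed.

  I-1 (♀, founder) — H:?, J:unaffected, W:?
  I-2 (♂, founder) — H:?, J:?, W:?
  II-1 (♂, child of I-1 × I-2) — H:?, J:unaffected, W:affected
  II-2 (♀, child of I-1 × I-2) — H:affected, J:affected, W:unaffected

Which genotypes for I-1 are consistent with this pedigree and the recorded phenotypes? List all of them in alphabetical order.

H/I-1 ? ·: Hh|hh
H/I-2 ? ·: Hh|hh
H/II-1 ? I-1×I-2: HH|Hh|hh
H/II-2 aff I-1×I-2: hh
⇒ H over [I-1,I-2,II-1,II-2]: 8 consistent
J/I-1 un ·: Jj
J/I-2 ? ·: Jj|jj
J/II-1 un I-1×I-2: JJ|Jj
J/II-2 aff I-1×I-2: jj
⇒ J over [I-1,I-2,II-1,II-2]: 3 consistent
W/I-1 ? ·: Ww|ww
W/I-2 ? ·: Ww|ww
W/II-1 aff I-1×I-2: ww
W/II-2 un I-1×I-2: WW|Ww
⇒ W over [I-1,I-2,II-1,II-2]: 4 consistent

I-1 ∈ {Hh Jj Ww, Hh Jj ww, hh Jj Ww, hh Jj ww}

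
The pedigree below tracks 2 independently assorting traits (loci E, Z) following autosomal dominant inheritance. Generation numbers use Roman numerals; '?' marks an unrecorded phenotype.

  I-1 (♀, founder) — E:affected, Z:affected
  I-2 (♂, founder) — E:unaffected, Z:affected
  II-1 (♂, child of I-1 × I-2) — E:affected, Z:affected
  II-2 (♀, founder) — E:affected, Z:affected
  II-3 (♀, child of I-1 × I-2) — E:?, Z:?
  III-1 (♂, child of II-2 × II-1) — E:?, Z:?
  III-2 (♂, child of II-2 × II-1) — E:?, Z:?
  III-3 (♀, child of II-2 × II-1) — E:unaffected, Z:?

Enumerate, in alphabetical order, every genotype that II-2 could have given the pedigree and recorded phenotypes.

E/I-1 aff ·: Ee|EE
E/I-2 un ·: ee
E/II-1 aff I-1×I-2: Ee
E/II-2 aff ·: Ee
E/II-3 ? I-1×I-2: ee|Ee
E/III-1 ? II-2×II-1: ee|Ee|EE
E/III-2 ? II-2×II-1: ee|Ee|EE
E/III-3 un II-2×II-1: ee
⇒ E over [I-1,I-2,II-1,II-2,II-3,III-1,III-2,III-3]: 27 consistent
Z/I-1 aff ·: Zz|ZZ
Z/I-2 aff ·: Zz|ZZ
Z/II-1 aff I-1×I-2: Zz|ZZ
Z/II-2 aff ·: Zz|ZZ
Z/II-3 ? I-1×I-2: zz|Zz|ZZ
Z/III-1 ? II-2×II-1: zz|Zz|ZZ
Z/III-2 ? II-2×II-1: zz|Zz|ZZ
Z/III-3 ? II-2×II-1: zz|Zz|ZZ
⇒ Z over [I-1,I-2,II-1,II-2,II-3,III-1,III-2,III-3]: 317 consistent

II-2 ∈ {Ee ZZ, Ee Zz}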